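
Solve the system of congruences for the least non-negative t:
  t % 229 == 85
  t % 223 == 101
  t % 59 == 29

1447594

Combine the congruences pairwise.
From t ≡ 85 (mod 229) write t = 85 + 229s. Substituting into t ≡ 101 (mod 223) gives 229s ≡ 16 (mod 223), and since 6⁻¹ ≡ 186 (mod 223), s ≡ 77. Hence t ≡ 85 + 229·77 = 17718 (mod 51067).
From t ≡ 17718 (mod 51067) write t = 17718 + 51067s. Substituting into t ≡ 29 (mod 59) gives 51067s ≡ 11 (mod 59), and since 32⁻¹ ≡ 24 (mod 59), s ≡ 28. Hence t ≡ 17718 + 51067·28 = 1447594 (mod 3012953).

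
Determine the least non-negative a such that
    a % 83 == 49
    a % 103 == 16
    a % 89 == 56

Combine the congruences pairwise.
From a ≡ 49 (mod 83) write a = 49 + 83t. Substituting into a ≡ 16 (mod 103) gives 83t ≡ 70 (mod 103), and since 83⁻¹ ≡ 36 (mod 103), t ≡ 48. Hence a ≡ 49 + 83·48 = 4033 (mod 8549).
From a ≡ 4033 (mod 8549) write a = 4033 + 8549t. Substituting into a ≡ 56 (mod 89) gives 8549t ≡ 28 (mod 89), and since 5⁻¹ ≡ 18 (mod 89), t ≡ 59. Hence a ≡ 4033 + 8549·59 = 508424 (mod 760861).

508424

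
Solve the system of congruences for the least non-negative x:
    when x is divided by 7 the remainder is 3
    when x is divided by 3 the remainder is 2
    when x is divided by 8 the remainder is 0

From x ≡ 3 (mod 7) write x = 3 + 7t. Substituting into x ≡ 2 (mod 3) gives 7t ≡ 2 (mod 3), and since 1⁻¹ ≡ 1 (mod 3), t ≡ 2. Hence x ≡ 3 + 7·2 = 17 (mod 21).
From x ≡ 17 (mod 21) write x = 17 + 21t. Substituting into x ≡ 0 (mod 8) gives 21t ≡ 7 (mod 8), and since 5⁻¹ ≡ 5 (mod 8), t ≡ 3. Hence x ≡ 17 + 21·3 = 80 (mod 168).

80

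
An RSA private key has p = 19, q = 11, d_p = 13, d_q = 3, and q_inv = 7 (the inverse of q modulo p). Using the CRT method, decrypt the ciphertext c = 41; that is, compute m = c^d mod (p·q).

m₁ = c^(d_p) mod p: c ≡ 3 (mod 19), and 3^13 mod 19 = 14.
m₂ = c^(d_q) mod q: c ≡ 8 (mod 11), and 8^3 mod 11 = 6.
h = q_inv·(m₁ − m₂) mod p = 7·(14 − 6) mod 19 = 18.
m = m₂ + h·q = 6 + 18·11 = 204.

204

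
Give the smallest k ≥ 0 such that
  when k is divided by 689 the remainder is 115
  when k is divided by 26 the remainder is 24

gcd(689, 26) = 13 and 13 | (24 − 115), so the pair is consistent; merging gives k ≡ 804 (mod 1378), where 1378 = lcm(689, 26).
The solution is unique modulo lcm(689, 26) = 1378.

804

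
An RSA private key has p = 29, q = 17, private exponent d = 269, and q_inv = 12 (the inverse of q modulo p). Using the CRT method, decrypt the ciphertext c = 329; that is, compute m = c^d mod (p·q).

d_p = d mod (p−1) = 269 mod 28 = 17; d_q = d mod (q−1) = 13.
m₁ = c^(d_p) mod p: c ≡ 10 (mod 29), and 10^17 mod 29 = 15.
m₂ = c^(d_q) mod q: c ≡ 6 (mod 17), and 6^13 mod 17 = 10.
h = q_inv·(m₁ − m₂) mod p = 12·(15 − 10) mod 29 = 2.
m = m₂ + h·q = 10 + 2·17 = 44.

44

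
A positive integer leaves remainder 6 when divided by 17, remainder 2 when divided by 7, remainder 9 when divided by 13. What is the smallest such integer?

737

The moduli are pairwise coprime; N = 17·7·13 = 1547.
N/17 = 91; 91 ≡ 6 (mod 17); 6·3 ≡ 1, so inverse 3.
N/7 = 221; 221 ≡ 4 (mod 7); 4·2 ≡ 1, so inverse 2.
N/13 = 119; 119 ≡ 2 (mod 13); 2·7 ≡ 1, so inverse 7.
a ≡ 6·91·3 + 2·221·2 + 9·119·7 = 10019.
10019 mod 1547 = 737.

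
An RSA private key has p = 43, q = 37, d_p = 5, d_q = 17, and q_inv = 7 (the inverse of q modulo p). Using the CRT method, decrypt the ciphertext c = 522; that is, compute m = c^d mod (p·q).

509

m₁ = c^(d_p) mod p: c ≡ 6 (mod 43), and 6^5 mod 43 = 36.
m₂ = c^(d_q) mod q: c ≡ 4 (mod 37), and 4^17 mod 37 = 28.
h = q_inv·(m₁ − m₂) mod p = 7·(36 − 28) mod 43 = 13.
m = m₂ + h·q = 28 + 13·37 = 509.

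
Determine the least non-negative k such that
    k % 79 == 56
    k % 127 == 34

8035

Combine the congruences pairwise.
From k ≡ 56 (mod 79) write k = 56 + 79t. Substituting into k ≡ 34 (mod 127) gives 79t ≡ 105 (mod 127), and since 79⁻¹ ≡ 82 (mod 127), t ≡ 101. Hence k ≡ 56 + 79·101 = 8035 (mod 10033).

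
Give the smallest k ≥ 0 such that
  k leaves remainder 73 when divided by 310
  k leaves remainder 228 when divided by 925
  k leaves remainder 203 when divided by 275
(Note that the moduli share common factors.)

200953

Combine the congruences pairwise.
gcd(310, 925) = 5 and 5 | (228 − 73), so the pair is consistent; merging gives k ≡ 28903 (mod 57350), where 57350 = lcm(310, 925).
gcd(57350, 275) = 25 and 25 | (203 − 28903), so the pair is consistent; merging gives k ≡ 200953 (mod 630850), where 630850 = lcm(57350, 275).
The solution is unique modulo lcm(310, 925, 275) = 630850.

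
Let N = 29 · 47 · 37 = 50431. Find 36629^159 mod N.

Mod 29: 36629 ≡ 2; by Fermat, exponent reduces to 159 mod 28 = 19; 2^19 ≡ 26 (mod 29).
Mod 47: 36629 ≡ 16; by Fermat, exponent reduces to 159 mod 46 = 21; 16^21 ≡ 9 (mod 47).
Mod 37: 36629 ≡ 36; by Fermat, exponent reduces to 159 mod 36 = 15; 36^15 ≡ 36 (mod 37).
Combine by CRT: x ≡ 26 (mod 29), x ≡ 9 (mod 47), x ≡ 36 (mod 37) ⇒ x ≡ 39959 (mod 50431).

39959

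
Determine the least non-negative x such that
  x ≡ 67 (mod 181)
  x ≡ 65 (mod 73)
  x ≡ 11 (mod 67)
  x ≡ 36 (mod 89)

24043564

Combine the congruences pairwise.
From x ≡ 67 (mod 181) write x = 67 + 181t. Substituting into x ≡ 65 (mod 73) gives 181t ≡ 71 (mod 73), and since 35⁻¹ ≡ 48 (mod 73), t ≡ 50. Hence x ≡ 67 + 181·50 = 9117 (mod 13213).
From x ≡ 9117 (mod 13213) write x = 9117 + 13213t. Substituting into x ≡ 11 (mod 67) gives 13213t ≡ 6 (mod 67), and since 14⁻¹ ≡ 24 (mod 67), t ≡ 10. Hence x ≡ 9117 + 13213·10 = 141247 (mod 885271).
From x ≡ 141247 (mod 885271) write x = 141247 + 885271t. Substituting into x ≡ 36 (mod 89) gives 885271t ≡ 32 (mod 89), and since 77⁻¹ ≡ 37 (mod 89), t ≡ 27. Hence x ≡ 141247 + 885271·27 = 24043564 (mod 78789119).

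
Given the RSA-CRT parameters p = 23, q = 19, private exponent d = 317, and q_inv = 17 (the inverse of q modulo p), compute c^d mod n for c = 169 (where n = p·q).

d_p = d mod (p−1) = 317 mod 22 = 9; d_q = d mod (q−1) = 11.
m₁ = c^(d_p) mod p: c ≡ 8 (mod 23), and 8^9 mod 23 = 9.
m₂ = c^(d_q) mod q: c ≡ 17 (mod 19), and 17^11 mod 19 = 4.
h = q_inv·(m₁ − m₂) mod p = 17·(9 − 4) mod 23 = 16.
m = m₂ + h·q = 4 + 16·19 = 308.

308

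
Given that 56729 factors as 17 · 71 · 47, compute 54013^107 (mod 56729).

21331

Mod 17: 54013 ≡ 4; by Fermat, exponent reduces to 107 mod 16 = 11; 4^11 ≡ 13 (mod 17).
Mod 71: 54013 ≡ 53; by Fermat, exponent reduces to 107 mod 70 = 37; 53^37 ≡ 31 (mod 71).
Mod 47: 54013 ≡ 10; by Fermat, exponent reduces to 107 mod 46 = 15; 10^15 ≡ 40 (mod 47).
Combine by CRT: x ≡ 13 (mod 17), x ≡ 31 (mod 71), x ≡ 40 (mod 47) ⇒ x ≡ 21331 (mod 56729).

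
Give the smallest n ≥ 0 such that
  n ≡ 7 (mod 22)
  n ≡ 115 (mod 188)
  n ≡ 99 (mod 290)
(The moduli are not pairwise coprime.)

Combine the congruences pairwise.
gcd(22, 188) = 2 and 2 | (115 − 7), so the pair is consistent; merging gives n ≡ 491 (mod 2068), where 2068 = lcm(22, 188).
gcd(2068, 290) = 2 and 2 | (99 − 491), so the pair is consistent; merging gives n ≡ 136979 (mod 299860), where 299860 = lcm(2068, 290).
The solution is unique modulo lcm(22, 188, 290) = 299860.

136979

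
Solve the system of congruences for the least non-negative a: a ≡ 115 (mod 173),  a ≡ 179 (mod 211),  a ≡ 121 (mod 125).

The moduli are pairwise coprime; N = 173·211·125 = 4562875.
N/173 = 26375; 26375 ≡ 79 (mod 173); 79·46 ≡ 1, so inverse 46.
N/211 = 21625; 21625 ≡ 103 (mod 211); 103·84 ≡ 1, so inverse 84.
N/125 = 36503; 36503 ≡ 3 (mod 125); 3·42 ≡ 1, so inverse 42.
a ≡ 115·26375·46 + 179·21625·84 + 121·36503·42 = 650185496.
650185496 mod 4562875 = 2257246.

2257246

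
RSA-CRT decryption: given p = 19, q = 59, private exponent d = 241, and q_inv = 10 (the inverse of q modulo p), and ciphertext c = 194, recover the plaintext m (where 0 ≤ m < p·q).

25

d_p = d mod (p−1) = 241 mod 18 = 7; d_q = d mod (q−1) = 9.
m₁ = c^(d_p) mod p: c ≡ 4 (mod 19), and 4^7 mod 19 = 6.
m₂ = c^(d_q) mod q: c ≡ 17 (mod 59), and 17^9 mod 59 = 25.
h = q_inv·(m₁ − m₂) mod p = 10·(6 − 25) mod 19 = 0.
m = m₂ + h·q = 25 + 0·59 = 25.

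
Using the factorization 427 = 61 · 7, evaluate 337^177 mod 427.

Mod 61: 337 ≡ 32; by Fermat, exponent reduces to 177 mod 60 = 57; 32^57 ≡ 50 (mod 61).
Mod 7: 337 ≡ 1; by Fermat, exponent reduces to 177 mod 6 = 3; 1^3 ≡ 1 (mod 7).
Combine by CRT: x ≡ 50 (mod 61), x ≡ 1 (mod 7) ⇒ x ≡ 50 (mod 427).

50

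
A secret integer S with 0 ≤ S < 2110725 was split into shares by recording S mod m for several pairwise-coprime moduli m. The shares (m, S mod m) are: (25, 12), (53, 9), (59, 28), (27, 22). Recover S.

The moduli are pairwise coprime; N = 25·53·59·27 = 2110725.
N/25 = 84429; 84429 ≡ 4 (mod 25); 4·19 ≡ 1, so inverse 19.
N/53 = 39825; 39825 ≡ 22 (mod 53); 22·41 ≡ 1, so inverse 41.
N/59 = 35775; 35775 ≡ 21 (mod 59); 21·45 ≡ 1, so inverse 45.
N/27 = 78175; 78175 ≡ 10 (mod 27); 10·19 ≡ 1, so inverse 19.
S ≡ 12·84429·19 + 9·39825·41 + 28·35775·45 + 22·78175·19 = 111698887.
111698887 mod 2110725 = 1941187.

1941187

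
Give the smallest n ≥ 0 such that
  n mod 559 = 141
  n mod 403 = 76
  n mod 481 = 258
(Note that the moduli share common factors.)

gcd(559, 403) = 13 and 13 | (76 − 141), so the pair is consistent; merging gives n ≡ 15793 (mod 17329), where 17329 = lcm(559, 403).
gcd(17329, 481) = 13 and 13 | (258 − 15793), so the pair is consistent; merging gives n ≡ 466347 (mod 641173), where 641173 = lcm(17329, 481).
The solution is unique modulo lcm(559, 403, 481) = 641173.

466347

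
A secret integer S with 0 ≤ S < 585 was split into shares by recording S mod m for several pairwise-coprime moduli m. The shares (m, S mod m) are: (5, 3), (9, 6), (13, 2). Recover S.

483

From S ≡ 3 (mod 5) write S = 3 + 5t. Substituting into S ≡ 6 (mod 9) gives 5t ≡ 3 (mod 9), and since 5⁻¹ ≡ 2 (mod 9), t ≡ 6. Hence S ≡ 3 + 5·6 = 33 (mod 45).
From S ≡ 33 (mod 45) write S = 33 + 45t. Substituting into S ≡ 2 (mod 13) gives 45t ≡ 8 (mod 13), and since 6⁻¹ ≡ 11 (mod 13), t ≡ 10. Hence S ≡ 33 + 45·10 = 483 (mod 585).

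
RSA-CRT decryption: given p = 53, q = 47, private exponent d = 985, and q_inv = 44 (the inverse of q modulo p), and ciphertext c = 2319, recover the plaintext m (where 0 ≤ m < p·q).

2290

d_p = d mod (p−1) = 985 mod 52 = 49; d_q = d mod (q−1) = 19.
m₁ = c^(d_p) mod p: c ≡ 40 (mod 53), and 40^49 mod 53 = 11.
m₂ = c^(d_q) mod q: c ≡ 16 (mod 47), and 16^19 mod 47 = 34.
h = q_inv·(m₁ − m₂) mod p = 44·(11 − 34) mod 53 = 48.
m = m₂ + h·q = 34 + 48·47 = 2290.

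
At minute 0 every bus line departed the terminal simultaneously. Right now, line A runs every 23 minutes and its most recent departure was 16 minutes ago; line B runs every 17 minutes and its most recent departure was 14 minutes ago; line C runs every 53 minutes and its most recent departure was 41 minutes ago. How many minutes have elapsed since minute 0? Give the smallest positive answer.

The moduli are pairwise coprime; N = 23·17·53 = 20723.
N/23 = 901; 901 ≡ 4 (mod 23); 4·6 ≡ 1, so inverse 6.
N/17 = 1219; 1219 ≡ 12 (mod 17); 12·10 ≡ 1, so inverse 10.
N/53 = 391; 391 ≡ 20 (mod 53); 20·8 ≡ 1, so inverse 8.
t ≡ 16·901·6 + 14·1219·10 + 41·391·8 = 385404.
385404 mod 20723 = 12390.

12390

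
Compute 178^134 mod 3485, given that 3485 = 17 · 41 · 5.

2469

Mod 17: 178 ≡ 8; by Fermat, exponent reduces to 134 mod 16 = 6; 8^6 ≡ 4 (mod 17).
Mod 41: 178 ≡ 14; by Fermat, exponent reduces to 134 mod 40 = 14; 14^14 ≡ 9 (mod 41).
Mod 5: 178 ≡ 3; by Fermat, exponent reduces to 134 mod 4 = 2; 3^2 ≡ 4 (mod 5).
Combine by CRT: x ≡ 4 (mod 17), x ≡ 9 (mod 41), x ≡ 4 (mod 5) ⇒ x ≡ 2469 (mod 3485).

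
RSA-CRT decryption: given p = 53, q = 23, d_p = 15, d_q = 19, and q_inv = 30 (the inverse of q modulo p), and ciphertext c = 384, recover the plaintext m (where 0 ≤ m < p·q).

m₁ = c^(d_p) mod p: c ≡ 13 (mod 53), and 13^15 mod 53 = 10.
m₂ = c^(d_q) mod q: c ≡ 16 (mod 23), and 16^19 mod 23 = 12.
h = q_inv·(m₁ − m₂) mod p = 30·(10 − 12) mod 53 = 46.
m = m₂ + h·q = 12 + 46·23 = 1070.

1070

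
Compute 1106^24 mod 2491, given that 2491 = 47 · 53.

Mod 47: 1106 ≡ 25; 25^24 ≡ 25 (mod 47).
Mod 53: 1106 ≡ 46; 46^24 ≡ 13 (mod 53).
Combine by CRT: x ≡ 25 (mod 47), x ≡ 13 (mod 53) ⇒ x ≡ 119 (mod 2491).

119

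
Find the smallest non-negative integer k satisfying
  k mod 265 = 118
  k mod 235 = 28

11778

gcd(265, 235) = 5 and 5 | (28 − 118), so the pair is consistent; merging gives k ≡ 11778 (mod 12455), where 12455 = lcm(265, 235).
The solution is unique modulo lcm(265, 235) = 12455.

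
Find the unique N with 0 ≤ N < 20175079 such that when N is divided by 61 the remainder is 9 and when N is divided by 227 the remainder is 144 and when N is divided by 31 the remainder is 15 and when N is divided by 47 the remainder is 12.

6090554

The moduli are pairwise coprime; M = 61·227·31·47 = 20175079.
M/61 = 330739; 330739 ≡ 58 (mod 61); 58·20 ≡ 1, so inverse 20.
M/227 = 88877; 88877 ≡ 120 (mod 227); 120·70 ≡ 1, so inverse 70.
M/31 = 650809; 650809 ≡ 26 (mod 31); 26·6 ≡ 1, so inverse 6.
M/47 = 429257; 429257 ≡ 6 (mod 47); 6·8 ≡ 1, so inverse 8.
N ≡ 9·330739·20 + 144·88877·70 + 15·650809·6 + 12·429257·8 = 1055194662.
1055194662 mod 20175079 = 6090554.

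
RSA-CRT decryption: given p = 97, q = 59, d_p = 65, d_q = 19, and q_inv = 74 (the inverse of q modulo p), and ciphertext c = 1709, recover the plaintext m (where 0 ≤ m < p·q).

4824

m₁ = c^(d_p) mod p: c ≡ 60 (mod 97), and 60^65 mod 97 = 71.
m₂ = c^(d_q) mod q: c ≡ 57 (mod 59), and 57^19 mod 59 = 45.
h = q_inv·(m₁ − m₂) mod p = 74·(71 − 45) mod 97 = 81.
m = m₂ + h·q = 45 + 81·59 = 4824.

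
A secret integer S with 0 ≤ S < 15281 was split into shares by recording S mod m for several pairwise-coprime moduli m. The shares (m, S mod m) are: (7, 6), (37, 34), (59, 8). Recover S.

1070

From S ≡ 6 (mod 7) write S = 6 + 7t. Substituting into S ≡ 34 (mod 37) gives 7t ≡ 28 (mod 37), and since 7⁻¹ ≡ 16 (mod 37), t ≡ 4. Hence S ≡ 6 + 7·4 = 34 (mod 259).
From S ≡ 34 (mod 259) write S = 34 + 259t. Substituting into S ≡ 8 (mod 59) gives 259t ≡ 33 (mod 59), and since 23⁻¹ ≡ 18 (mod 59), t ≡ 4. Hence S ≡ 34 + 259·4 = 1070 (mod 15281).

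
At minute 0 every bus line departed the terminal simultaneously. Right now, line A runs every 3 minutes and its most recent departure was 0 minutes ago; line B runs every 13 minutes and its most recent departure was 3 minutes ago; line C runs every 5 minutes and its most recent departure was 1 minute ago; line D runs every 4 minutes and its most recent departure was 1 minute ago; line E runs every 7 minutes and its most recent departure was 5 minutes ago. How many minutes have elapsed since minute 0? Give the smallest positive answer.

The moduli are pairwise coprime; N = 3·13·5·4·7 = 5460.
N/3 = 1820; 1820 ≡ 2 (mod 3); 2·2 ≡ 1, so inverse 2.
N/13 = 420; 420 ≡ 4 (mod 13); 4·10 ≡ 1, so inverse 10.
N/5 = 1092; 1092 ≡ 2 (mod 5); 2·3 ≡ 1, so inverse 3.
N/4 = 1365; 1365 ≡ 1 (mod 4), inverse 1.
N/7 = 780; 780 ≡ 3 (mod 7); 3·5 ≡ 1, so inverse 5.
t ≡ 0·1820·2 + 3·420·10 + 1·1092·3 + 1·1365·1 + 5·780·5 = 36741.
36741 mod 5460 = 3981.

3981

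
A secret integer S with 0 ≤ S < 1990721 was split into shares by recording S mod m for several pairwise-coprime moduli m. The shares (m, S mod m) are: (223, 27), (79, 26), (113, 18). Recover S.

From S ≡ 27 (mod 223) write S = 27 + 223t. Substituting into S ≡ 26 (mod 79) gives 223t ≡ 78 (mod 79), and since 65⁻¹ ≡ 62 (mod 79), t ≡ 17. Hence S ≡ 27 + 223·17 = 3818 (mod 17617).
From S ≡ 3818 (mod 17617) write S = 3818 + 17617t. Substituting into S ≡ 18 (mod 113) gives 17617t ≡ 42 (mod 113), and since 102⁻¹ ≡ 41 (mod 113), t ≡ 27. Hence S ≡ 3818 + 17617·27 = 479477 (mod 1990721).

479477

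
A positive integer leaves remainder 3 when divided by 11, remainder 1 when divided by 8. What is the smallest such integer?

25

Combine the congruences pairwise.
From a ≡ 3 (mod 11) write a = 3 + 11t. Substituting into a ≡ 1 (mod 8) gives 11t ≡ 6 (mod 8), and since 3⁻¹ ≡ 3 (mod 8), t ≡ 2. Hence a ≡ 3 + 11·2 = 25 (mod 88).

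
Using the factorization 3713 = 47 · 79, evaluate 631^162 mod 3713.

Mod 47: 631 ≡ 20; by Fermat, exponent reduces to 162 mod 46 = 24; 20^24 ≡ 27 (mod 47).
Mod 79: 631 ≡ 78; by Fermat, exponent reduces to 162 mod 78 = 6; 78^6 ≡ 1 (mod 79).
Combine by CRT: x ≡ 27 (mod 47), x ≡ 1 (mod 79) ⇒ x ≡ 3082 (mod 3713).

3082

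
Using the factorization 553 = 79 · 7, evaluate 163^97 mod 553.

478

Mod 79: 163 ≡ 5; by Fermat, exponent reduces to 97 mod 78 = 19; 5^19 ≡ 4 (mod 79).
Mod 7: 163 ≡ 2; by Fermat, exponent reduces to 97 mod 6 = 1; 2^1 ≡ 2 (mod 7).
Combine by CRT: x ≡ 4 (mod 79), x ≡ 2 (mod 7) ⇒ x ≡ 478 (mod 553).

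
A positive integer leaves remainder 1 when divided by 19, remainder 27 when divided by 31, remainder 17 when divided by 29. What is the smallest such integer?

The moduli are pairwise coprime; N = 19·31·29 = 17081.
N/19 = 899; 899 ≡ 6 (mod 19); 6·16 ≡ 1, so inverse 16.
N/31 = 551; 551 ≡ 24 (mod 31); 24·22 ≡ 1, so inverse 22.
N/29 = 589; 589 ≡ 9 (mod 29); 9·13 ≡ 1, so inverse 13.
t ≡ 1·899·16 + 27·551·22 + 17·589·13 = 471847.
471847 mod 17081 = 10660.

10660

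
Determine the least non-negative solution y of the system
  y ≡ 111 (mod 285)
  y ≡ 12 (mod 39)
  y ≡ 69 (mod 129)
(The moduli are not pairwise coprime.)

2391

gcd(285, 39) = 3 and 3 | (12 − 111), so the pair is consistent; merging gives y ≡ 2391 (mod 3705), where 3705 = lcm(285, 39).
gcd(3705, 129) = 3 and 3 | (69 − 2391), so the pair is consistent; merging gives y ≡ 2391 (mod 159315), where 159315 = lcm(3705, 129).
The solution is unique modulo lcm(285, 39, 129) = 159315.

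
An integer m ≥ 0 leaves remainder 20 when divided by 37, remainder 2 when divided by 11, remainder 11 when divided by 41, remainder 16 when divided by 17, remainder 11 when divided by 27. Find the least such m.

The moduli are pairwise coprime; N = 37·11·41·17·27 = 7659333.
N/37 = 207009; 207009 ≡ 31 (mod 37); 31·6 ≡ 1, so inverse 6.
N/11 = 696303; 696303 ≡ 3 (mod 11); 3·4 ≡ 1, so inverse 4.
N/41 = 186813; 186813 ≡ 17 (mod 41); 17·29 ≡ 1, so inverse 29.
N/17 = 450549; 450549 ≡ 15 (mod 17); 15·8 ≡ 1, so inverse 8.
N/27 = 283679; 283679 ≡ 17 (mod 27); 17·8 ≡ 1, so inverse 8.
m ≡ 20·207009·6 + 2·696303·4 + 11·186813·29 + 16·450549·8 + 11·283679·8 = 172638875.
172638875 mod 7659333 = 4133549.

4133549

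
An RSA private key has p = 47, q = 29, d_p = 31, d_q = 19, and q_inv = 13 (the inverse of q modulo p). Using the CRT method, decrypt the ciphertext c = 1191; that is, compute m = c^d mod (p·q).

606

m₁ = c^(d_p) mod p: c ≡ 16 (mod 47), and 16^31 mod 47 = 42.
m₂ = c^(d_q) mod q: c ≡ 2 (mod 29), and 2^19 mod 29 = 26.
h = q_inv·(m₁ − m₂) mod p = 13·(42 − 26) mod 47 = 20.
m = m₂ + h·q = 26 + 20·29 = 606.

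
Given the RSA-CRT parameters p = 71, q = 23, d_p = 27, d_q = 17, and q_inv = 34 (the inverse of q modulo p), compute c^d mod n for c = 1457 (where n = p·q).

m₁ = c^(d_p) mod p: c ≡ 37 (mod 71), and 37^27 mod 71 = 48.
m₂ = c^(d_q) mod q: c ≡ 8 (mod 23), and 8^17 mod 23 = 13.
h = q_inv·(m₁ − m₂) mod p = 34·(48 − 13) mod 71 = 54.
m = m₂ + h·q = 13 + 54·23 = 1255.

1255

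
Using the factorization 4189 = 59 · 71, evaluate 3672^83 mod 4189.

Mod 59: 3672 ≡ 14; by Fermat, exponent reduces to 83 mod 58 = 25; 14^25 ≡ 42 (mod 59).
Mod 71: 3672 ≡ 51; by Fermat, exponent reduces to 83 mod 70 = 13; 51^13 ≡ 39 (mod 71).
Combine by CRT: x ≡ 42 (mod 59), x ≡ 39 (mod 71) ⇒ x ≡ 1104 (mod 4189).

1104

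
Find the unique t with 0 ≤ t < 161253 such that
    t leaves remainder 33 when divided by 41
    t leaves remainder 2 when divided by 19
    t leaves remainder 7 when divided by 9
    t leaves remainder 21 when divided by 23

From t ≡ 33 (mod 41) write t = 33 + 41s. Substituting into t ≡ 2 (mod 19) gives 41s ≡ 7 (mod 19), and since 3⁻¹ ≡ 13 (mod 19), s ≡ 15. Hence t ≡ 33 + 41·15 = 648 (mod 779).
From t ≡ 648 (mod 779) write t = 648 + 779s. Substituting into t ≡ 7 (mod 9) gives 779s ≡ 7 (mod 9), and since 5⁻¹ ≡ 2 (mod 9), s ≡ 5. Hence t ≡ 648 + 779·5 = 4543 (mod 7011).
From t ≡ 4543 (mod 7011) write t = 4543 + 7011s. Substituting into t ≡ 21 (mod 23) gives 7011s ≡ 9 (mod 23), and since 19⁻¹ ≡ 17 (mod 23), s ≡ 15. Hence t ≡ 4543 + 7011·15 = 109708 (mod 161253).

109708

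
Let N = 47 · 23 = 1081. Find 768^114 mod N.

Mod 47: 768 ≡ 16; by Fermat, exponent reduces to 114 mod 46 = 22; 16^22 ≡ 3 (mod 47).
Mod 23: 768 ≡ 9; by Fermat, exponent reduces to 114 mod 22 = 4; 9^4 ≡ 6 (mod 23).
Combine by CRT: x ≡ 3 (mod 47), x ≡ 6 (mod 23) ⇒ x ≡ 144 (mod 1081).

144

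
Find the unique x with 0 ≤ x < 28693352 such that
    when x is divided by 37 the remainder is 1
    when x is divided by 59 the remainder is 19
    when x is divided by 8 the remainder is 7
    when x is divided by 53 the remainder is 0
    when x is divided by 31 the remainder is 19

The moduli are pairwise coprime; N = 37·59·8·53·31 = 28693352.
N/37 = 775496; 775496 ≡ 13 (mod 37); 13·20 ≡ 1, so inverse 20.
N/59 = 486328; 486328 ≡ 50 (mod 59); 50·13 ≡ 1, so inverse 13.
N/8 = 3586669; 3586669 ≡ 5 (mod 8); 5·5 ≡ 1, so inverse 5.
N/53 = 541384; 541384 ≡ 42 (mod 53); 42·24 ≡ 1, so inverse 24.
N/31 = 925592; 925592 ≡ 25 (mod 31); 25·5 ≡ 1, so inverse 5.
x ≡ 1·775496·20 + 19·486328·13 + 7·3586669·5 + 0·541384·24 + 19·925592·5 = 349097591.
349097591 mod 28693352 = 4777367.

4777367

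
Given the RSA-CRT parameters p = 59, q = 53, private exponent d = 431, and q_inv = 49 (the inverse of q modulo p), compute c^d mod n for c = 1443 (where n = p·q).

d_p = d mod (p−1) = 431 mod 58 = 25; d_q = d mod (q−1) = 15.
m₁ = c^(d_p) mod p: c ≡ 27 (mod 59), and 27^25 mod 59 = 19.
m₂ = c^(d_q) mod q: c ≡ 12 (mod 53), and 12^15 mod 53 = 26.
h = q_inv·(m₁ − m₂) mod p = 49·(19 − 26) mod 59 = 11.
m = m₂ + h·q = 26 + 11·53 = 609.

609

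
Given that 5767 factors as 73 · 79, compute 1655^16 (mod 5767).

Mod 73: 1655 ≡ 49; 49^16 ≡ 64 (mod 73).
Mod 79: 1655 ≡ 75; 75^16 ≡ 50 (mod 79).
Combine by CRT: x ≡ 64 (mod 73), x ≡ 50 (mod 79) ⇒ x ≡ 4079 (mod 5767).

4079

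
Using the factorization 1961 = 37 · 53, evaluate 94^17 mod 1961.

Mod 37: 94 ≡ 20; 20^17 ≡ 24 (mod 37).
Mod 53: 94 ≡ 41; 41^17 ≡ 19 (mod 53).
Combine by CRT: x ≡ 24 (mod 37), x ≡ 19 (mod 53) ⇒ x ≡ 1874 (mod 1961).

1874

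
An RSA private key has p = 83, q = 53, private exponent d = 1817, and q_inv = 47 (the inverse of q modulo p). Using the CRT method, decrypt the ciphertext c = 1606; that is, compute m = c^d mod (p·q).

3332

d_p = d mod (p−1) = 1817 mod 82 = 13; d_q = d mod (q−1) = 49.
m₁ = c^(d_p) mod p: c ≡ 29 (mod 83), and 29^13 mod 83 = 12.
m₂ = c^(d_q) mod q: c ≡ 16 (mod 53), and 16^49 mod 53 = 46.
h = q_inv·(m₁ − m₂) mod p = 47·(12 − 46) mod 83 = 62.
m = m₂ + h·q = 46 + 62·53 = 3332.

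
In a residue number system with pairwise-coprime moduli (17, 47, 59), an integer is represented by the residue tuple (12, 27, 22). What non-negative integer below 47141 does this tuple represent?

From x ≡ 12 (mod 17) write x = 12 + 17t. Substituting into x ≡ 27 (mod 47) gives 17t ≡ 15 (mod 47), and since 17⁻¹ ≡ 36 (mod 47), t ≡ 23. Hence x ≡ 12 + 17·23 = 403 (mod 799).
From x ≡ 403 (mod 799) write x = 403 + 799t. Substituting into x ≡ 22 (mod 59) gives 799t ≡ 32 (mod 59), and since 32⁻¹ ≡ 24 (mod 59), t ≡ 1. Hence x ≡ 403 + 799·1 = 1202 (mod 47141).

1202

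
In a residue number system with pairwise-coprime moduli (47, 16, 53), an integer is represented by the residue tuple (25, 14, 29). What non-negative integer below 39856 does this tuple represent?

5806

Combine the congruences pairwise.
From x ≡ 25 (mod 47) write x = 25 + 47t. Substituting into x ≡ 14 (mod 16) gives 47t ≡ 5 (mod 16), and since 15⁻¹ ≡ 15 (mod 16), t ≡ 11. Hence x ≡ 25 + 47·11 = 542 (mod 752).
From x ≡ 542 (mod 752) write x = 542 + 752t. Substituting into x ≡ 29 (mod 53) gives 752t ≡ 17 (mod 53), and since 10⁻¹ ≡ 16 (mod 53), t ≡ 7. Hence x ≡ 542 + 752·7 = 5806 (mod 39856).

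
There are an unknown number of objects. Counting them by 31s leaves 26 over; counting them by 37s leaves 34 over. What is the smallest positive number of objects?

Combine the congruences pairwise.
From N ≡ 26 (mod 31) write N = 26 + 31t. Substituting into N ≡ 34 (mod 37) gives 31t ≡ 8 (mod 37), and since 31⁻¹ ≡ 6 (mod 37), t ≡ 11. Hence N ≡ 26 + 31·11 = 367 (mod 1147).

367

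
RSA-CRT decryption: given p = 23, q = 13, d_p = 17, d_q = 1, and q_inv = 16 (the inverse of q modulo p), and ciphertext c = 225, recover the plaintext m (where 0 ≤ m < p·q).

m₁ = c^(d_p) mod p: c ≡ 18 (mod 23), and 18^17 mod 23 = 8.
m₂ = c^(d_q) mod q: c ≡ 4 (mod 13), and 4^1 mod 13 = 4.
h = q_inv·(m₁ − m₂) mod p = 16·(8 − 4) mod 23 = 18.
m = m₂ + h·q = 4 + 18·13 = 238.

238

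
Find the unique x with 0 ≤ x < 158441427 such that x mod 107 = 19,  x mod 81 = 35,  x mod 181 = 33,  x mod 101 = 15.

95202413

The moduli are pairwise coprime; N = 107·81·181·101 = 158441427.
N/107 = 1480761; 1480761 ≡ 95 (mod 107); 95·98 ≡ 1, so inverse 98.
N/81 = 1956067; 1956067 ≡ 79 (mod 81); 79·40 ≡ 1, so inverse 40.
N/181 = 875367; 875367 ≡ 51 (mod 181); 51·71 ≡ 1, so inverse 71.
N/101 = 1568727; 1568727 ≡ 96 (mod 101); 96·20 ≡ 1, so inverse 20.
x ≡ 19·1480761·98 + 35·1956067·40 + 33·875367·71 + 15·1568727·20 = 8017273763.
8017273763 mod 158441427 = 95202413.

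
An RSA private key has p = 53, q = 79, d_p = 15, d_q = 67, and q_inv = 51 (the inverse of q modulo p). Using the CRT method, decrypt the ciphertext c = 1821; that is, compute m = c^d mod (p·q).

m₁ = c^(d_p) mod p: c ≡ 19 (mod 53), and 19^15 mod 53 = 18.
m₂ = c^(d_q) mod q: c ≡ 4 (mod 79), and 4^67 mod 79 = 11.
h = q_inv·(m₁ − m₂) mod p = 51·(18 − 11) mod 53 = 39.
m = m₂ + h·q = 11 + 39·79 = 3092.

3092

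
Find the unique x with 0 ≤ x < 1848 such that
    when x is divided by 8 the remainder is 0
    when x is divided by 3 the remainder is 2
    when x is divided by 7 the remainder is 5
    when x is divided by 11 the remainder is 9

152

From x ≡ 0 (mod 8) write x = 0 + 8t. Substituting into x ≡ 2 (mod 3) gives 8t ≡ 2 (mod 3), and since 2⁻¹ ≡ 2 (mod 3), t ≡ 1. Hence x ≡ 0 + 8·1 = 8 (mod 24).
From x ≡ 8 (mod 24) write x = 8 + 24t. Substituting into x ≡ 5 (mod 7) gives 24t ≡ 4 (mod 7), and since 3⁻¹ ≡ 5 (mod 7), t ≡ 6. Hence x ≡ 8 + 24·6 = 152 (mod 168).
From x ≡ 152 (mod 168) write x = 152 + 168t. Substituting into x ≡ 9 (mod 11) gives 168t ≡ 0 (mod 11), and since 3⁻¹ ≡ 4 (mod 11), t ≡ 0. Hence x ≡ 152 + 168·0 = 152 (mod 1848).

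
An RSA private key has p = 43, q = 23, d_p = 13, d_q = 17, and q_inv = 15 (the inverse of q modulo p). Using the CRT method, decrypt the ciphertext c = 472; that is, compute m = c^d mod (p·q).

515

m₁ = c^(d_p) mod p: c ≡ 42 (mod 43), and 42^13 mod 43 = 42.
m₂ = c^(d_q) mod q: c ≡ 12 (mod 23), and 12^17 mod 23 = 9.
h = q_inv·(m₁ − m₂) mod p = 15·(42 − 9) mod 43 = 22.
m = m₂ + h·q = 9 + 22·23 = 515.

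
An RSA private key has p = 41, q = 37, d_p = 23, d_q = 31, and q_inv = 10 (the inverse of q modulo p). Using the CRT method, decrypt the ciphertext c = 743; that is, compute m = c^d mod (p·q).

289

m₁ = c^(d_p) mod p: c ≡ 5 (mod 41), and 5^23 mod 41 = 2.
m₂ = c^(d_q) mod q: c ≡ 3 (mod 37), and 3^31 mod 37 = 30.
h = q_inv·(m₁ − m₂) mod p = 10·(2 − 30) mod 41 = 7.
m = m₂ + h·q = 30 + 7·37 = 289.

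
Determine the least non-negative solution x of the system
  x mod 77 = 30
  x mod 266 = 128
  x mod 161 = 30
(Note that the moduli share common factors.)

Combine the congruences pairwise.
gcd(77, 266) = 7 and 7 | (128 − 30), so the pair is consistent; merging gives x ≡ 1724 (mod 2926), where 2926 = lcm(77, 266).
gcd(2926, 161) = 7 and 7 | (30 − 1724), so the pair is consistent; merging gives x ≡ 60244 (mod 67298), where 67298 = lcm(2926, 161).
The solution is unique modulo lcm(77, 266, 161) = 67298.

60244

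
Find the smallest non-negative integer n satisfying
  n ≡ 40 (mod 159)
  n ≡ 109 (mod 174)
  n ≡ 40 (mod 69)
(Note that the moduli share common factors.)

84151

gcd(159, 174) = 3 and 3 | (109 − 40), so the pair is consistent; merging gives n ≡ 1153 (mod 9222), where 9222 = lcm(159, 174).
gcd(9222, 69) = 3 and 3 | (40 − 1153), so the pair is consistent; merging gives n ≡ 84151 (mod 212106), where 212106 = lcm(9222, 69).
The solution is unique modulo lcm(159, 174, 69) = 212106.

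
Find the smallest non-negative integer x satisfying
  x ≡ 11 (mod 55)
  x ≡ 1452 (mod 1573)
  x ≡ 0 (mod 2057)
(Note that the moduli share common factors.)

6171

gcd(55, 1573) = 11 and 11 | (1452 − 11), so the pair is consistent; merging gives x ≡ 6171 (mod 7865), where 7865 = lcm(55, 1573).
gcd(7865, 2057) = 121 and 121 | (0 − 6171), so the pair is consistent; merging gives x ≡ 6171 (mod 133705), where 133705 = lcm(7865, 2057).
The solution is unique modulo lcm(55, 1573, 2057) = 133705.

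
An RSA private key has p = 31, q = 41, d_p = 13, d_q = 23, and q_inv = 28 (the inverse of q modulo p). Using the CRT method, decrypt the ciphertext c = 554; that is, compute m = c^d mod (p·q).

897

m₁ = c^(d_p) mod p: c ≡ 27 (mod 31), and 27^13 mod 31 = 29.
m₂ = c^(d_q) mod q: c ≡ 21 (mod 41), and 21^23 mod 41 = 36.
h = q_inv·(m₁ − m₂) mod p = 28·(29 − 36) mod 31 = 21.
m = m₂ + h·q = 36 + 21·41 = 897.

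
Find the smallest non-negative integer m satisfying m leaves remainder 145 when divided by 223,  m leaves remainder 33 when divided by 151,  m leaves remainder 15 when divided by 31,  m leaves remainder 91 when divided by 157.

The moduli are pairwise coprime; N = 223·151·31·157 = 163886491.
N/223 = 734917; 734917 ≡ 132 (mod 223); 132·49 ≡ 1, so inverse 49.
N/151 = 1085341; 1085341 ≡ 104 (mod 151); 104·106 ≡ 1, so inverse 106.
N/31 = 5286661; 5286661 ≡ 14 (mod 31); 14·20 ≡ 1, so inverse 20.
N/157 = 1043863; 1043863 ≡ 127 (mod 157); 127·68 ≡ 1, so inverse 68.
m ≡ 145·734917·49 + 33·1085341·106 + 15·5286661·20 + 91·1043863·68 = 17063530647.
17063530647 mod 163886491 = 19335583.

19335583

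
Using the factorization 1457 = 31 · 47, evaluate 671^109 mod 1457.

Mod 31: 671 ≡ 20; by Fermat, exponent reduces to 109 mod 30 = 19; 20^19 ≡ 9 (mod 31).
Mod 47: 671 ≡ 13; by Fermat, exponent reduces to 109 mod 46 = 17; 13^17 ≡ 31 (mod 47).
Combine by CRT: x ≡ 9 (mod 31), x ≡ 31 (mod 47) ⇒ x ≡ 877 (mod 1457).

877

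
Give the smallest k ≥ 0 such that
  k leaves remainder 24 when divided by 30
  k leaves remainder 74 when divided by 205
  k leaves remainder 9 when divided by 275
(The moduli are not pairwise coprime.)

10734

Combine the congruences pairwise.
gcd(30, 205) = 5 and 5 | (74 − 24), so the pair is consistent; merging gives k ≡ 894 (mod 1230), where 1230 = lcm(30, 205).
gcd(1230, 275) = 5 and 5 | (9 − 894), so the pair is consistent; merging gives k ≡ 10734 (mod 67650), where 67650 = lcm(1230, 275).
The solution is unique modulo lcm(30, 205, 275) = 67650.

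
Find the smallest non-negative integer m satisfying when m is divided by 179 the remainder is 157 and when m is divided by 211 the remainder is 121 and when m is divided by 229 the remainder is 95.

8257606

The moduli are pairwise coprime; N = 179·211·229 = 8649101.
N/179 = 48319; 48319 ≡ 168 (mod 179); 168·65 ≡ 1, so inverse 65.
N/211 = 40991; 40991 ≡ 57 (mod 211); 57·174 ≡ 1, so inverse 174.
N/229 = 37769; 37769 ≡ 213 (mod 229); 213·186 ≡ 1, so inverse 186.
m ≡ 157·48319·65 + 121·40991·174 + 95·37769·186 = 2023498139.
2023498139 mod 8649101 = 8257606.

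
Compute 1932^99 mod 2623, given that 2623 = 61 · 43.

Mod 61: 1932 ≡ 41; by Fermat, exponent reduces to 99 mod 60 = 39; 41^39 ≡ 3 (mod 61).
Mod 43: 1932 ≡ 40; by Fermat, exponent reduces to 99 mod 42 = 15; 40^15 ≡ 21 (mod 43).
Combine by CRT: x ≡ 3 (mod 61), x ≡ 21 (mod 43) ⇒ x ≡ 64 (mod 2623).

64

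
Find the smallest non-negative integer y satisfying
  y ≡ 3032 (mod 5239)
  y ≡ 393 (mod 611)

gcd(5239, 611) = 13 and 13 | (393 − 3032), so the pair is consistent; merging gives y ≡ 191636 (mod 246233), where 246233 = lcm(5239, 611).
The solution is unique modulo lcm(5239, 611) = 246233.

191636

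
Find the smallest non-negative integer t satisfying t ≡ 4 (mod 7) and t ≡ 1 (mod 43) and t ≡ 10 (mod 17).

From t ≡ 4 (mod 7) write t = 4 + 7s. Substituting into t ≡ 1 (mod 43) gives 7s ≡ 40 (mod 43), and since 7⁻¹ ≡ 37 (mod 43), s ≡ 18. Hence t ≡ 4 + 7·18 = 130 (mod 301).
From t ≡ 130 (mod 301) write t = 130 + 301s. Substituting into t ≡ 10 (mod 17) gives 301s ≡ 16 (mod 17), and since 12⁻¹ ≡ 10 (mod 17), s ≡ 7. Hence t ≡ 130 + 301·7 = 2237 (mod 5117).

2237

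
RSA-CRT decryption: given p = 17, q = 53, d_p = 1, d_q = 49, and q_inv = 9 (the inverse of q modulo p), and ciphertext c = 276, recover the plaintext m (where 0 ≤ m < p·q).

327

m₁ = c^(d_p) mod p: c ≡ 4 (mod 17), and 4^1 mod 17 = 4.
m₂ = c^(d_q) mod q: c ≡ 11 (mod 53), and 11^49 mod 53 = 9.
h = q_inv·(m₁ − m₂) mod p = 9·(4 − 9) mod 17 = 6.
m = m₂ + h·q = 9 + 6·53 = 327.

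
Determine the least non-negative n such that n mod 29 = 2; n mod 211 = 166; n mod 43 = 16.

139637

From n ≡ 2 (mod 29) write n = 2 + 29t. Substituting into n ≡ 166 (mod 211) gives 29t ≡ 164 (mod 211), and since 29⁻¹ ≡ 131 (mod 211), t ≡ 173. Hence n ≡ 2 + 29·173 = 5019 (mod 6119).
From n ≡ 5019 (mod 6119) write n = 5019 + 6119t. Substituting into n ≡ 16 (mod 43) gives 6119t ≡ 28 (mod 43), and since 13⁻¹ ≡ 10 (mod 43), t ≡ 22. Hence n ≡ 5019 + 6119·22 = 139637 (mod 263117).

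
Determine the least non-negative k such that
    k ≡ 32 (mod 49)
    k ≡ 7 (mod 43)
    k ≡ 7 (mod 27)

35998

Combine the congruences pairwise.
From k ≡ 32 (mod 49) write k = 32 + 49t. Substituting into k ≡ 7 (mod 43) gives 49t ≡ 18 (mod 43), and since 6⁻¹ ≡ 36 (mod 43), t ≡ 3. Hence k ≡ 32 + 49·3 = 179 (mod 2107).
From k ≡ 179 (mod 2107) write k = 179 + 2107t. Substituting into k ≡ 7 (mod 27) gives 2107t ≡ 17 (mod 27), and since 1⁻¹ ≡ 1 (mod 27), t ≡ 17. Hence k ≡ 179 + 2107·17 = 35998 (mod 56889).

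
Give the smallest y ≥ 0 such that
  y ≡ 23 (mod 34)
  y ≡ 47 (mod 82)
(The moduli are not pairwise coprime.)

gcd(34, 82) = 2 and 2 | (47 − 23), so the pair is consistent; merging gives y ≡ 703 (mod 1394), where 1394 = lcm(34, 82).
The solution is unique modulo lcm(34, 82) = 1394.

703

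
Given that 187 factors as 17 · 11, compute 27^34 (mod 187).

Mod 17: 27 ≡ 10; by Fermat, exponent reduces to 34 mod 16 = 2; 10^2 ≡ 15 (mod 17).
Mod 11: 27 ≡ 5; by Fermat, exponent reduces to 34 mod 10 = 4; 5^4 ≡ 9 (mod 11).
Combine by CRT: x ≡ 15 (mod 17), x ≡ 9 (mod 11) ⇒ x ≡ 185 (mod 187).

185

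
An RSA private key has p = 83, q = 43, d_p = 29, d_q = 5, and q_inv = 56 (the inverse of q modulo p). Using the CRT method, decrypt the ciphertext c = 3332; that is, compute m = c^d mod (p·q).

2025

m₁ = c^(d_p) mod p: c ≡ 12 (mod 83), and 12^29 mod 83 = 33.
m₂ = c^(d_q) mod q: c ≡ 21 (mod 43), and 21^5 mod 43 = 4.
h = q_inv·(m₁ − m₂) mod p = 56·(33 − 4) mod 83 = 47.
m = m₂ + h·q = 4 + 47·43 = 2025.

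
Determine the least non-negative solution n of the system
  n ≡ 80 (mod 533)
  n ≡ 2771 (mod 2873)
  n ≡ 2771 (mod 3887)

134929

Combine the congruences pairwise.
gcd(533, 2873) = 13 and 13 | (2771 − 80), so the pair is consistent; merging gives n ≡ 17136 (mod 117793), where 117793 = lcm(533, 2873).
gcd(117793, 3887) = 169 and 169 | (2771 − 17136), so the pair is consistent; merging gives n ≡ 134929 (mod 2709239), where 2709239 = lcm(117793, 3887).
The solution is unique modulo lcm(533, 2873, 3887) = 2709239.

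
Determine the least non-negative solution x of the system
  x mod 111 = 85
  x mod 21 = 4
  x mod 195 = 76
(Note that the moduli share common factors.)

16846

Combine the congruences pairwise.
gcd(111, 21) = 3 and 3 | (4 − 85), so the pair is consistent; merging gives x ≡ 529 (mod 777), where 777 = lcm(111, 21).
gcd(777, 195) = 3 and 3 | (76 − 529), so the pair is consistent; merging gives x ≡ 16846 (mod 50505), where 50505 = lcm(777, 195).
The solution is unique modulo lcm(111, 21, 195) = 50505.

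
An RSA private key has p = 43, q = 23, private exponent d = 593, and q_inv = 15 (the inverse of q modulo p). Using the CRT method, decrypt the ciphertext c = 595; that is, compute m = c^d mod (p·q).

d_p = d mod (p−1) = 593 mod 42 = 5; d_q = d mod (q−1) = 21.
m₁ = c^(d_p) mod p: c ≡ 36 (mod 43), and 36^5 mod 43 = 6.
m₂ = c^(d_q) mod q: c ≡ 20 (mod 23), and 20^21 mod 23 = 15.
h = q_inv·(m₁ − m₂) mod p = 15·(6 − 15) mod 43 = 37.
m = m₂ + h·q = 15 + 37·23 = 866.

866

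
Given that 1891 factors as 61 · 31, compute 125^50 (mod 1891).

1

Mod 61: 125 ≡ 3; 3^50 ≡ 1 (mod 61).
Mod 31: 125 ≡ 1; by Fermat, exponent reduces to 50 mod 30 = 20; 1^20 ≡ 1 (mod 31).
Combine by CRT: x ≡ 1 (mod 61), x ≡ 1 (mod 31) ⇒ x ≡ 1 (mod 1891).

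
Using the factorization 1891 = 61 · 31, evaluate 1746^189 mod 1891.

1411

Mod 61: 1746 ≡ 38; by Fermat, exponent reduces to 189 mod 60 = 9; 38^9 ≡ 8 (mod 61).
Mod 31: 1746 ≡ 10; by Fermat, exponent reduces to 189 mod 30 = 9; 10^9 ≡ 16 (mod 31).
Combine by CRT: x ≡ 8 (mod 61), x ≡ 16 (mod 31) ⇒ x ≡ 1411 (mod 1891).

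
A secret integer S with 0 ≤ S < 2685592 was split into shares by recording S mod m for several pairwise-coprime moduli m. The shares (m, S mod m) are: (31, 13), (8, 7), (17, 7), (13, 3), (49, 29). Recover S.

From S ≡ 13 (mod 31) write S = 13 + 31t. Substituting into S ≡ 7 (mod 8) gives 31t ≡ 2 (mod 8), and since 7⁻¹ ≡ 7 (mod 8), t ≡ 6. Hence S ≡ 13 + 31·6 = 199 (mod 248).
From S ≡ 199 (mod 248) write S = 199 + 248t. Substituting into S ≡ 7 (mod 17) gives 248t ≡ 12 (mod 17), and since 10⁻¹ ≡ 12 (mod 17), t ≡ 8. Hence S ≡ 199 + 248·8 = 2183 (mod 4216).
From S ≡ 2183 (mod 4216) write S = 2183 + 4216t. Substituting into S ≡ 3 (mod 13) gives 4216t ≡ 4 (mod 13), and since 4⁻¹ ≡ 10 (mod 13), t ≡ 1. Hence S ≡ 2183 + 4216·1 = 6399 (mod 54808).
From S ≡ 6399 (mod 54808) write S = 6399 + 54808t. Substituting into S ≡ 29 (mod 49) gives 54808t ≡ 0 (mod 49), and since 26⁻¹ ≡ 17 (mod 49), t ≡ 0. Hence S ≡ 6399 + 54808·0 = 6399 (mod 2685592).

6399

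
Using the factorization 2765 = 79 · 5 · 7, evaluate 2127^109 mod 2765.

Mod 79: 2127 ≡ 73; by Fermat, exponent reduces to 109 mod 78 = 31; 73^31 ≡ 26 (mod 79).
Mod 5: 2127 ≡ 2; by Fermat, exponent reduces to 109 mod 4 = 1; 2^1 ≡ 2 (mod 5).
Mod 7: 2127 ≡ 6; by Fermat, exponent reduces to 109 mod 6 = 1; 6^1 ≡ 6 (mod 7).
Combine by CRT: x ≡ 26 (mod 79), x ≡ 2 (mod 5), x ≡ 6 (mod 7) ⇒ x ≡ 342 (mod 2765).

342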